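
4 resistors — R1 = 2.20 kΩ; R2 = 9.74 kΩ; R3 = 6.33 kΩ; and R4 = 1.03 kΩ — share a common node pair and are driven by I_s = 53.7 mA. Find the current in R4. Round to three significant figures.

Total conductance ΣG = 1/2.20 + 1/9.74 + 1/6.33 + 1/1.03 = 1.686 (units of 1/kΩ).
By the current-divider rule, I = I_s · G_k/ΣG = 53.7 × 0.5758 = 30.92 mA.

I ≈ 30.9 mA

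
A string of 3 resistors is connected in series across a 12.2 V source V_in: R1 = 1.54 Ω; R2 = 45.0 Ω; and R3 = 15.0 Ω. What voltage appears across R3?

Series total: ΣR = 1.54 + 45.0 + 15.0 = 61.54 Ω.
By the voltage-divider rule, V = 12.2 × 15.00/61.54 = 2.974 V.

V ≈ 2.97 V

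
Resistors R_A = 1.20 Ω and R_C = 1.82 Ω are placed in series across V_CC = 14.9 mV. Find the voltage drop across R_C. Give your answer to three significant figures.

Total series resistance ΣR = 1.20 + 1.82 = 3.020 Ω.
By the voltage-divider rule, V = 14.9 × 1.820/3.020 = 8.979 mV.

V ≈ 8.98 mV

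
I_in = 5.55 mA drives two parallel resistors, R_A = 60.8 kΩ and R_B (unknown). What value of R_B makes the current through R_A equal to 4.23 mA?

R_B ≈ 195 kΩ

In a two-way split, I_A/I_in = R_B/(R_A + R_B).
4.23/5.55 = R_B/(R_A + R_B) → R_B = R_A · (0.7622)/(1 − 0.7622) = 60.8 × 3.205 = 194.8 kΩ.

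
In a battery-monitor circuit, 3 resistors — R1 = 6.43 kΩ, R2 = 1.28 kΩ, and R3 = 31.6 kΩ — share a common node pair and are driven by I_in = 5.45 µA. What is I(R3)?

I ≈ 0.178 µA

Total conductance ΣG = 1/6.43 + 1/1.28 + 1/31.6 = 0.9684 (units of 1/kΩ).
By the current-divider rule, I = I_in · G_k/ΣG = 5.45 × 0.03268 = 0.1781 µA.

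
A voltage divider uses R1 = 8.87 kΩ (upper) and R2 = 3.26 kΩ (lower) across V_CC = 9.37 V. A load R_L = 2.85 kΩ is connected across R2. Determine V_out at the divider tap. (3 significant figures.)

The load sits in parallel with R2, giving an effective lower resistance R2' = R2·R_L/(R2+R_L) = 1.521 kΩ.
Then V_out = V_CC · R2'/(R1 + R2') = 9.37 × 1.521/10.39 = 1.371 V.
(Unloaded it would be 2.52 V; the load pulls it down.)

V_out ≈ 1.37 V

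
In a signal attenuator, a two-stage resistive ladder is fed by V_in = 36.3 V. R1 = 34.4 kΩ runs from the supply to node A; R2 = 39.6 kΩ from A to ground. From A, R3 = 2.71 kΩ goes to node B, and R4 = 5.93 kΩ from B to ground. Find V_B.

V_B ≈ 4.26 V

The second stage (R3 + R4 = 8.640 kΩ) loads node A in parallel with R2.
R2 ‖ (R3+R4) = 7.093 kΩ.
First divider: V_A = V_in · 7.093/(34.4 + 7.093) = 6.205 V.
V_B = V_A × 0.6863 = 4.259 V.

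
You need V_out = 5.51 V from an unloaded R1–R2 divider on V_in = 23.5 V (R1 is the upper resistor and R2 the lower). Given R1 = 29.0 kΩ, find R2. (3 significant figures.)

R2 ≈ 8.88 kΩ

V_out/V_in = R2/(R1+R2) = 0.2345.
R2 = R1 · 0.2345/(1 − 0.2345) = 8.882 kΩ.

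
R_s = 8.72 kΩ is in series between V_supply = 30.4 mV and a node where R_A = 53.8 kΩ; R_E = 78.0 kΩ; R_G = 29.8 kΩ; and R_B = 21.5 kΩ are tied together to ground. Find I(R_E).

Equivalent of the parallel group: R_p = 8.970 kΩ.
Node voltage V_A = V_supply · R_p/(R_s + R_p) = 30.4 × 0.5071 = 15.42 mV.
I(R_E) = V_A / R_E = 15.42/78.0 = 0.1976 µA.
(Equivalently: I_total = 1.718 µA, then current-divider fraction G_k/ΣG = 0.1150.)

I ≈ 0.198 µA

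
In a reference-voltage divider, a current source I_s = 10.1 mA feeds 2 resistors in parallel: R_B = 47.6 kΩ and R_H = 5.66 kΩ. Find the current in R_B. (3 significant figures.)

For two parallel branches, I_k = I_s · (other R)/(sum of R).
I(R_B) = 10.1 × 5.66/(47.6 + 5.66) = 10.1 × 0.1063 = 1.073 mA.

I ≈ 1.07 mA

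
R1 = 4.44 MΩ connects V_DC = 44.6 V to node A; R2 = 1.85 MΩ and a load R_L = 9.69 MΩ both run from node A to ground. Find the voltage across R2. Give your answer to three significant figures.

R2 ‖ R_L = (1.85 × 9.69)/(1.85 + 9.69) = 1.553 MΩ.
Now apply the divider: V_out = 44.6 × 0.2592 = 11.56 V.

V_out ≈ 11.6 V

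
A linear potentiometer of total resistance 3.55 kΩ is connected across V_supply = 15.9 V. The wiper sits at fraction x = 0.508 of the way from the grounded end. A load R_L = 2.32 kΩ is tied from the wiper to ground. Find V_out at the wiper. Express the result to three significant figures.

Lower segment x·R_p = 1.803 kΩ; upper segment (1−x)·R_p = 1.747 kΩ.
Lower segment in parallel with the load: 1.803 ‖ 2.32 = 1.015 kΩ.
V_out = 15.9 × 1.015/(1.747 + 1.015) = 5.843 V.
(Unloaded: V_out = x·V_supply = 8.08 V.)

V_out ≈ 5.84 V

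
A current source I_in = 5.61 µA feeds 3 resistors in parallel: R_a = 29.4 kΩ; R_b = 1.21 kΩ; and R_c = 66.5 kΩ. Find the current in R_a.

I ≈ 0.218 µA

Total conductance ΣG = 1/29.4 + 1/1.21 + 1/66.5 = 0.8755 (units of 1/kΩ).
By the current-divider rule, I = I_in · G_k/ΣG = 5.61 × 0.03885 = 0.2180 µA.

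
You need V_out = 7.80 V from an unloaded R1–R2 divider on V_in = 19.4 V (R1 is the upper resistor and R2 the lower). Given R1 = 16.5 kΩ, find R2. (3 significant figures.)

V_out/V_in = R2/(R1+R2) = 0.4021.
Rearranging, R2 = R1·k/(1−k) = 16.5 × 0.6724 = 11.09 kΩ.

R2 ≈ 11.1 kΩ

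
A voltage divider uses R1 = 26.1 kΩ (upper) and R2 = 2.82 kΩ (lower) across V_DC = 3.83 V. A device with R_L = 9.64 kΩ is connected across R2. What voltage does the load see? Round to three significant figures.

V_out ≈ 0.295 V

First combine the lower leg with the load: R2 ‖ R_L = 2.182 kΩ.
Then V_out = V_DC · R2'/(R1 + R2') = 3.83 × 2.182/28.28 = 0.2955 V.
(Unloaded it would be 0.373 V; the load pulls it down.)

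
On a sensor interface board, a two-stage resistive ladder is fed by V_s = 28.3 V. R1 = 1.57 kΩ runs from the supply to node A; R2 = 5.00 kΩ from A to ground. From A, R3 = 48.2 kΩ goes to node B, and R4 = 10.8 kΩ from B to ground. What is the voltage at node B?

Looking into the second stage from A: R3 + R4 = 59.00 kΩ appears in parallel with R2.
R2 ‖ (R3+R4) = 4.609 kΩ.
V_A = 28.3 × 4.609/(1.57 + 4.609) = 21.11 V.
Then the unloaded second divider: V_B = V_A × R4/(R3+R4) = 21.11 × 0.1831 = 3.864 V.

V_B ≈ 3.86 V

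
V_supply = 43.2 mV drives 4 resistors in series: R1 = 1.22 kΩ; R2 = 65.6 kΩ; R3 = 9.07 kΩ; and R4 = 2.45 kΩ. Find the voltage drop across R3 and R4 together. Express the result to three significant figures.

V ≈ 6.35 mV

Series total: ΣR = 1.22 + 65.6 + 9.07 + 2.45 = 78.34 kΩ.
R_{R3..R4} = 9.07 + 2.45 = 11.52 kΩ.
V = V_supply · R/ΣR = 43.2 × 0.1471 = 6.353 mV.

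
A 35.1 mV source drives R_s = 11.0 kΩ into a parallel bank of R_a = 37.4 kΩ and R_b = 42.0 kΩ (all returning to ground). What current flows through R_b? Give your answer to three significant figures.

Parallel bank: R_p = 1/(1/37.4 + 1/42.0) = 19.78 kΩ.
Node voltage V_A = V_s · R_p/(R_s + R_p) = 35.1 × 0.6427 = 22.56 mV.
Branch current I = V_A/R_b = 22.56/42.0 = 0.5371 µA.

I ≈ 0.537 µA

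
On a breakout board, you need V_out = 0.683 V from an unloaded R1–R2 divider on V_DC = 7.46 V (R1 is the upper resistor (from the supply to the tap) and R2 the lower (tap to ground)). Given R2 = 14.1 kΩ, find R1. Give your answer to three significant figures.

V_out/V_DC = R2/(R1+R2) = 0.09155.
R1 = R2·(1/k − 1) = 14.1 × 9.922 = 139.9 kΩ.

R1 ≈ 140 kΩ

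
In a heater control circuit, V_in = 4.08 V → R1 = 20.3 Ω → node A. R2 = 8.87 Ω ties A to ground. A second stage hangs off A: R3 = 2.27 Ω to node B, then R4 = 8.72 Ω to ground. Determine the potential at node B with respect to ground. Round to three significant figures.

V_B ≈ 0.630 V

Node A sees R2 in parallel with the series input of stage 2, R3 + R4 = 10.99 Ω.
R2 ‖ (R3+R4) = 4.908 Ω.
First divider: V_A = V_in · 4.908/(20.3 + 4.908) = 0.7944 V.
Stage 2 is unloaded, so V_B = V_A · R4/(R3+R4) = 0.7944 × 8.72/10.99 = 0.6303 V.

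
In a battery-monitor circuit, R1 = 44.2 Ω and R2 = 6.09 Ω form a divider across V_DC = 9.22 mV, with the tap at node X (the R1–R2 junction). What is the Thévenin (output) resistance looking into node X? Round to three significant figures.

R_th ≈ 5.35 Ω

With V_DC suppressed (replaced by a short), R_th = R1 ‖ R2 = (44.20 × 6.09)/(44.20 + 6.09) = 5.353 Ω.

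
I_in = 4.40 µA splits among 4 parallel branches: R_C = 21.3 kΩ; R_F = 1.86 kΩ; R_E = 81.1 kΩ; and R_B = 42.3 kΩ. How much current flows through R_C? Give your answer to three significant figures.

ΣG = 1/21.3 + 1/1.86 + 1/81.1 + 1/42.3 = 0.6206.
R_C takes the fraction G_k/ΣG = 0.04695/0.6206 = 0.07566, so I = 4.40 × 0.07566 = 0.3329 µA.

I ≈ 0.333 µA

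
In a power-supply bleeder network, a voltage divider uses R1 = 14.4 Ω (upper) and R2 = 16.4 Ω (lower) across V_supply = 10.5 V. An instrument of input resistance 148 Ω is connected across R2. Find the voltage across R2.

The load sits in parallel with R2, giving an effective lower resistance R2' = R2·R_L/(R2+R_L) = 14.76 Ω.
Voltage divider with the loaded lower leg: V_out = 10.5 × 14.76/(14.4 + 14.76) = 10.5 × 0.5062 = 5.316 V.

V_out ≈ 5.32 V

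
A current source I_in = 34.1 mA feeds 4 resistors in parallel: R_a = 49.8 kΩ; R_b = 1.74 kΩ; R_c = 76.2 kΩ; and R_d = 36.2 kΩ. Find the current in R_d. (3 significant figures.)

Conductances: ΣG = 1/49.8 + 1/1.74 + 1/76.2 + 1/36.2 = 0.6355 (1/kΩ).
By the current-divider rule, I = I_in · G_k/ΣG = 34.1 × 0.04347 = 1.482 mA.

I ≈ 1.48 mA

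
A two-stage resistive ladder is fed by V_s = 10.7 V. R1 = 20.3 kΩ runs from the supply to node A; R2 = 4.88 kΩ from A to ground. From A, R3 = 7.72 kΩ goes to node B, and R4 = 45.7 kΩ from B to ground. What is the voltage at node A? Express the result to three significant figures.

V_A ≈ 1.93 V

The second stage (R3 + R4 = 53.42 kΩ) loads node A in parallel with R2.
Effective lower resistance at A: R2 ‖ 53.42 = 4.472 kΩ.
First divider: V_A = V_s · 4.472/(20.3 + 4.472) = 1.931 V.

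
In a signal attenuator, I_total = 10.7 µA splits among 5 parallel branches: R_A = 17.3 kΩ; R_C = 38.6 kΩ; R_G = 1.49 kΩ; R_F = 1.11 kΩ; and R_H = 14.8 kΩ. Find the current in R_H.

ΣG = 1/17.3 + 1/38.6 + 1/1.49 + 1/1.11 + 1/14.8 = 1.723.
R_H takes the fraction G_k/ΣG = 0.06757/1.723 = 0.03921, so I = 10.7 × 0.03921 = 0.4195 µA.

I ≈ 0.420 µA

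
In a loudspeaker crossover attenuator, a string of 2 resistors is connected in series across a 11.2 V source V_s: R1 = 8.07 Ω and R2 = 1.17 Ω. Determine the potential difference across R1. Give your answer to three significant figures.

V ≈ 9.78 V

Series total: ΣR = 8.07 + 1.17 = 9.240 Ω.
Voltage divider: V = V_s · (8.070 / 9.240) = 11.2 × 0.8734 = 9.782 V.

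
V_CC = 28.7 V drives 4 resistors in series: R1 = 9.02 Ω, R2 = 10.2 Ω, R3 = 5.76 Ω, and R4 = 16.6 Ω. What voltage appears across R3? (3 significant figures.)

Total series resistance ΣR = 9.02 + 10.2 + 5.76 + 16.6 = 41.58 Ω.
Voltage divider: V = V_CC · (5.760 / 41.58) = 28.7 × 0.1385 = 3.976 V.

V ≈ 3.98 V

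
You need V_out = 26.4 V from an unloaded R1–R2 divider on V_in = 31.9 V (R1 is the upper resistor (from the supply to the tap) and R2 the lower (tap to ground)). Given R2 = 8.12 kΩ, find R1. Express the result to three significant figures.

R1 ≈ 1.69 kΩ

Required fraction k = V_out/V_in = 0.8276.
So R1 = R2 · (V_in/V_out − 1) = 8.12 × (31.9/26.4 − 1) = 8.12 × 0.2083 = 1.692 kΩ.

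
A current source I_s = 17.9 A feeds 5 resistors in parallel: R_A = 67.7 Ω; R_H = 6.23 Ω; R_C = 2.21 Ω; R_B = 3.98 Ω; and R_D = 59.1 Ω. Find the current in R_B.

ΣG = 1/67.7 + 1/6.23 + 1/2.21 + 1/3.98 + 1/59.1 = 0.8960.
Current divider: I(R_B) = I_s · G_k/ΣG = 17.9 × (0.2513/0.8960) = 17.9 × 0.2804 = 5.020 A.

I ≈ 5.02 A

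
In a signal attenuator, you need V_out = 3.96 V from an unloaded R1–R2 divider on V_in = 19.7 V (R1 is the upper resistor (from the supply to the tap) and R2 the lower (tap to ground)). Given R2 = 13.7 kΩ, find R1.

Required fraction k = V_out/V_in = 0.2010.
R1 = R2·(1/k − 1) = 13.7 × 3.975 = 54.45 kΩ.

R1 ≈ 54.5 kΩ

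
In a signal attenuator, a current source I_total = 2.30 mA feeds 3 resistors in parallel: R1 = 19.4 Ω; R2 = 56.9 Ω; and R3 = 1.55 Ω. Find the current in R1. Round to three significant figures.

Total conductance ΣG = 1/19.4 + 1/56.9 + 1/1.55 = 0.7143 (units of 1/Ω).
By the current-divider rule, I = I_total · G_k/ΣG = 2.30 × 0.07217 = 0.1660 mA.

I ≈ 0.166 mA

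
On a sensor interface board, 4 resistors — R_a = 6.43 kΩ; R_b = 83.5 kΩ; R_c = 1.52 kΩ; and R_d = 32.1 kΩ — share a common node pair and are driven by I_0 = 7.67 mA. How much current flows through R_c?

ΣG = 1/6.43 + 1/83.5 + 1/1.52 + 1/32.1 = 0.8565.
R_c takes the fraction G_k/ΣG = 0.6579/0.8565 = 0.7681, so I = 7.67 × 0.7681 = 5.891 mA.

I ≈ 5.89 mA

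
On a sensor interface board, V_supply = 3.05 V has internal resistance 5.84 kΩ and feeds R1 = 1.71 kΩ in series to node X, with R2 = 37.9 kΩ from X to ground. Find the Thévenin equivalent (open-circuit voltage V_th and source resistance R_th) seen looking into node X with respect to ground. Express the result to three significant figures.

R1' = 5.84 + 1.71 = 7.550 kΩ (source resistance + R1).
With X open, the divider is unloaded: V_th = 3.05 × 37.9/45.45 = 2.543 V.
Zeroing V_supply shorts the top of R1' to ground, so R_th = R1' ‖ R2 = 6.296 kΩ.

V_th ≈ 2.54 V, R_th ≈ 6.30 kΩ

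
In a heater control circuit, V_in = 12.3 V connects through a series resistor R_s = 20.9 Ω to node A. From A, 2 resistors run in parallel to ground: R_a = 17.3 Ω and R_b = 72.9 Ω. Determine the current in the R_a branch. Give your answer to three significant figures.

I ≈ 0.285 A

Equivalent of the parallel group: R_p = 13.98 Ω.
V_A = 12.3 × 13.98/34.88 = 4.930 V.
I(R_a) = V_A / R_a = 4.930/17.3 = 0.2850 A.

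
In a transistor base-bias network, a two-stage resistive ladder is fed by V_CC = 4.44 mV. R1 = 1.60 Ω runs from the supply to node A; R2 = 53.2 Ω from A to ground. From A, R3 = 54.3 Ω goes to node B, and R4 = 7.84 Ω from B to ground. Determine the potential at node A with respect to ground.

Node A sees R2 in parallel with the series input of stage 2, R3 + R4 = 62.14 Ω.
R2 ‖ (R3+R4) = 28.66 Ω.
V_A = 4.44 × 28.66/(1.60 + 28.66) = 4.205 mV.

V_A ≈ 4.21 mV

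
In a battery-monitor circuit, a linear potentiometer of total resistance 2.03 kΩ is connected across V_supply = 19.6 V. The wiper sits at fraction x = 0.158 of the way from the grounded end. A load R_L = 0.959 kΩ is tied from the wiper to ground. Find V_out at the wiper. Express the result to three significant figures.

V_out ≈ 2.42 V

The pot divides into 1.709 kΩ above the wiper and 0.3207 kΩ below.
(x·R_p) ‖ R_L = 0.2404 kΩ.
Then V_out = V_supply · 0.2404/(1.709 + 0.2404) = 2.416 V.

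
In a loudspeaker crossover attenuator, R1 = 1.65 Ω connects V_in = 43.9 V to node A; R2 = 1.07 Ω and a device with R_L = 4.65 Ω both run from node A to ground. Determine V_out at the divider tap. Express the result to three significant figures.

V_out ≈ 15.2 V

First combine the lower leg with the load: R2 ‖ R_L = 0.8698 Ω.
Now apply the divider: V_out = 43.9 × 0.3452 = 15.15 V.
(Unloaded it would be 17.3 V; the load pulls it down.)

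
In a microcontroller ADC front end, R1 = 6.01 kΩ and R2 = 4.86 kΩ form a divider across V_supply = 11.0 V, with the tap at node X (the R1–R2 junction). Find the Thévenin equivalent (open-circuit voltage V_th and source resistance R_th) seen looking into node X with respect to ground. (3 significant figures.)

V_th ≈ 4.92 V, R_th ≈ 2.69 kΩ

V_th is the unloaded tap voltage: V_supply · R2/(R1+R2) = 11.0 × 0.4471 = 4.918 V.
Zeroing V_supply shorts the top of R1 to ground, so R_th = R1 ‖ R2 = 2.687 kΩ.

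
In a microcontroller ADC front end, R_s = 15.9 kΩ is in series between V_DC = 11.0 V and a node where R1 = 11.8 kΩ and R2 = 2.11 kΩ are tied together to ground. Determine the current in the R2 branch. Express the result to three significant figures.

Parallel bank: R_p = 1/(1/11.8 + 1/2.11) = 1.790 kΩ.
V_A = 11.0 × 1.790/17.69 = 1.113 V.
I(R2) = V_A / R2 = 1.113/2.11 = 0.5275 mA.
(Check via current divider: I_total = 0.6218 mA; share G_k/ΣG = 0.8483 → same result.)

I ≈ 0.527 mA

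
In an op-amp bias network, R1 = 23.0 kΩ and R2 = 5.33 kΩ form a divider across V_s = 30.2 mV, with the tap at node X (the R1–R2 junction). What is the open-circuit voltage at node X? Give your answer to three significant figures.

V_th ≈ 5.68 mV

V_th is the unloaded tap voltage: V_s · R2/(R1+R2) = 30.2 × 0.1881 = 5.682 mV.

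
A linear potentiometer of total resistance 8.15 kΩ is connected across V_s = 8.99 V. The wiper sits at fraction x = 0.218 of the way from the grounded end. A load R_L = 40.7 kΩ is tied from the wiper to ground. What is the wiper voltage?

V_out ≈ 1.90 V

The pot divides into 6.373 kΩ above the wiper and 1.777 kΩ below.
(x·R_p) ‖ R_L = 1.702 kΩ.
V_out = 8.99 × 1.702/(6.373 + 1.702) = 1.895 V.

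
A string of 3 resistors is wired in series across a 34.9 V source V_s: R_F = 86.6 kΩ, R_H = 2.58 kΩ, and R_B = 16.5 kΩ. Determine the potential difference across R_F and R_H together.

V ≈ 29.5 V

ΣR = 86.6 + 2.58 + 16.5 = 105.7 kΩ.
R_{R_F..R_H} = 86.6 + 2.58 = 89.18 kΩ.
Voltage divider: V = V_s · (89.18 / 105.7) = 34.9 × 0.8439 = 29.45 V.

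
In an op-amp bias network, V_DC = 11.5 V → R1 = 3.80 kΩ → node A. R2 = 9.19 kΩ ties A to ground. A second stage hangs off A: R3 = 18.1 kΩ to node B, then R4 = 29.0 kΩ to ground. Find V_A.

V_A ≈ 7.70 V

The second stage (R3 + R4 = 47.10 kΩ) loads node A in parallel with R2.
Effective lower resistance at A: R2 ‖ 47.10 = 7.690 kΩ.
So V_A = 11.5 × 0.6693 = 7.697 V.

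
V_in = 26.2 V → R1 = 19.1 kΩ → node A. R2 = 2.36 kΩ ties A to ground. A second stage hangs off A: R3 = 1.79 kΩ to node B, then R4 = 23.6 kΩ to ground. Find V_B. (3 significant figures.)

Node A sees R2 in parallel with the series input of stage 2, R3 + R4 = 25.39 kΩ.
R2 ‖ (R3+R4) = 2.159 kΩ.
First divider: V_A = V_in · 2.159/(19.1 + 2.159) = 2.661 V.
Stage 2 is unloaded, so V_B = V_A · R4/(R3+R4) = 2.661 × 23.6/25.39 = 2.474 V.

V_B ≈ 2.47 V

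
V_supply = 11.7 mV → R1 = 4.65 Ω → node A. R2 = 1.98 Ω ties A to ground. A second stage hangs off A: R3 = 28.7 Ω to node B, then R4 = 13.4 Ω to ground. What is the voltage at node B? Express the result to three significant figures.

The second stage (R3 + R4 = 42.10 Ω) loads node A in parallel with R2.
R2 ‖ (R3+R4) = 1.891 Ω.
V_A = 11.7 × 1.891/(4.65 + 1.891) = 3.383 mV.
V_B = V_A × 0.3183 = 1.077 mV.

V_B ≈ 1.08 mV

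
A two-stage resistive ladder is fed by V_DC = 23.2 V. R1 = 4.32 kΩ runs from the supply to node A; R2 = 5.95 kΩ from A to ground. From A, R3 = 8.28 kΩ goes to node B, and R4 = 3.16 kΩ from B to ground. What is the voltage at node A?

V_A ≈ 11.0 V

Looking into the second stage from A: R3 + R4 = 11.44 kΩ appears in parallel with R2.
R2 ‖ (R3+R4) = 3.914 kΩ.
V_A = 23.2 × 3.914/(4.32 + 3.914) = 11.03 V.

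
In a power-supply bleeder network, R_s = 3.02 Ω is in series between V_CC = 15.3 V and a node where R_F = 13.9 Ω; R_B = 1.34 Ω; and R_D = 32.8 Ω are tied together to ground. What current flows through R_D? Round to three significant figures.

Equivalent of the parallel group: R_p = 1.178 Ω.
V_A = 15.3 × 1.178/4.198 = 4.294 V.
I(R_D) = V_A / R_D = 4.294/32.8 = 0.1309 A.

I ≈ 0.131 A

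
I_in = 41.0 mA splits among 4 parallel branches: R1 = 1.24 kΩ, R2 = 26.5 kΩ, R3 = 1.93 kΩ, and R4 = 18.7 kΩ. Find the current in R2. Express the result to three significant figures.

ΣG = 1/1.24 + 1/26.5 + 1/1.93 + 1/18.7 = 1.416.
Current divider: I(R2) = I_in · G_k/ΣG = 41.0 × (0.03774/1.416) = 41.0 × 0.02665 = 1.093 mA.

I ≈ 1.09 mA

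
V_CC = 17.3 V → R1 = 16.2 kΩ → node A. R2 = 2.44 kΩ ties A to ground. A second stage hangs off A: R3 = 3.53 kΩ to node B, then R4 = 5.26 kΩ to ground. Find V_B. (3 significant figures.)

Node A sees R2 in parallel with the series input of stage 2, R3 + R4 = 8.790 kΩ.
R2 ‖ (R3+R4) = 1.910 kΩ.
V_A = 17.3 × 1.910/(16.2 + 1.910) = 1.824 V.
Stage 2 is unloaded, so V_B = V_A · R4/(R3+R4) = 1.824 × 5.26/8.790 = 1.092 V.

V_B ≈ 1.09 V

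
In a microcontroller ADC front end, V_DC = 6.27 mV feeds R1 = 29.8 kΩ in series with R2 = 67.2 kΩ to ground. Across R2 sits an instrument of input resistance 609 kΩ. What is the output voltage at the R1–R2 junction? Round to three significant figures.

The load sits in parallel with R2, giving an effective lower resistance R2' = R2·R_L/(R2+R_L) = 60.52 kΩ.
Voltage divider with the loaded lower leg: V_out = 6.27 × 60.52/(29.8 + 60.52) = 6.27 × 0.6701 = 4.201 mV.

V_out ≈ 4.20 mV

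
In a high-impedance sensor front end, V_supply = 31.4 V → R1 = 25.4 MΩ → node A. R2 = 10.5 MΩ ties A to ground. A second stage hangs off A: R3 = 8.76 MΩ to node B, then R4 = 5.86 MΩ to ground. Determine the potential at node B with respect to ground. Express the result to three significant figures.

V_B ≈ 2.44 V

The second stage (R3 + R4 = 14.62 MΩ) loads node A in parallel with R2.
R2 ‖ (R3+R4) = 6.111 MΩ.
V_A = 31.4 × 6.111/(25.4 + 6.111) = 6.090 V.
Then the unloaded second divider: V_B = V_A × R4/(R3+R4) = 6.090 × 0.4008 = 2.441 V.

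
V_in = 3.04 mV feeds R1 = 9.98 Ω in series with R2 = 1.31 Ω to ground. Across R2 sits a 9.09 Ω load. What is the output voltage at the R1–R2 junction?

V_out ≈ 0.313 mV

First combine the lower leg with the load: R2 ‖ R_L = 1.145 Ω.
Now apply the divider: V_out = 3.04 × 0.1029 = 0.3129 mV.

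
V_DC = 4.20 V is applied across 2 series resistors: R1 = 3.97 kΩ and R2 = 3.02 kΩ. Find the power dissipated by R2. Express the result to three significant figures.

The common current is I = 4.20/6.990 = 0.6009 mA.
P = I²R = 0.3610 × 3.02 = 1.090 mW.

P ≈ 1.09 mW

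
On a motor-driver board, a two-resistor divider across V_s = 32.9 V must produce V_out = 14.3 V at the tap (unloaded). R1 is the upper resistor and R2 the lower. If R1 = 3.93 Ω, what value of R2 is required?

R2 ≈ 3.02 Ω

Required fraction k = V_out/V_s = 0.4347.
R2 = R1 · 0.4347/(1 − 0.4347) = 3.021 Ω.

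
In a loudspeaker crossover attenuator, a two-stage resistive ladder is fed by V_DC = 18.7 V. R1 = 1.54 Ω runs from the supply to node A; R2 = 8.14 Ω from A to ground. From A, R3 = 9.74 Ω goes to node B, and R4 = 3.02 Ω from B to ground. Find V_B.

Node A sees R2 in parallel with the series input of stage 2, R3 + R4 = 12.76 Ω.
R2 ‖ (R3+R4) = 4.970 Ω.
First divider: V_A = V_DC · 4.970/(1.54 + 4.970) = 14.28 V.
Then the unloaded second divider: V_B = V_A × R4/(R3+R4) = 14.28 × 0.2367 = 3.379 V.

V_B ≈ 3.38 V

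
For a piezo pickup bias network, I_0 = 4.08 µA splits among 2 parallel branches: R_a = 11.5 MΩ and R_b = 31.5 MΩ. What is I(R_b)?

I ≈ 1.09 µA

Two-branch current divider: I_k = I_0 · R_other/(R_1 + R_2).
I(R_b) = 4.08 × 11.5/(11.5 + 31.5) = 4.08 × 0.2674 = 1.091 µA.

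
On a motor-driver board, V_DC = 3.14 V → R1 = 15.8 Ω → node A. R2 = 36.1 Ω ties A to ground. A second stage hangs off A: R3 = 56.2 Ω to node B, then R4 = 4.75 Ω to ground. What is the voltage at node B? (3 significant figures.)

V_B ≈ 0.144 V

Looking into the second stage from A: R3 + R4 = 60.95 Ω appears in parallel with R2.
R2 ‖ (R3+R4) = 22.67 Ω.
First divider: V_A = V_DC · 22.67/(15.8 + 22.67) = 1.850 V.
V_B = V_A × 0.07793 = 0.1442 V.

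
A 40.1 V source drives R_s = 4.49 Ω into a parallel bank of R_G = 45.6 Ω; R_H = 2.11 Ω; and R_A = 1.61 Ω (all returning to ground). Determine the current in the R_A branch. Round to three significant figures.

I ≈ 4.14 A

Equivalent of the parallel group: R_p = 0.8953 Ω.
V_A by voltage divider: V_A = 40.1 × 0.8953/(4.49 + 0.8953) = 6.666 V.
Branch current I = V_A/R_A = 6.666/1.61 = 4.141 A.
(Check via current divider: I_total = 7.446 A; share G_k/ΣG = 0.5561 → same result.)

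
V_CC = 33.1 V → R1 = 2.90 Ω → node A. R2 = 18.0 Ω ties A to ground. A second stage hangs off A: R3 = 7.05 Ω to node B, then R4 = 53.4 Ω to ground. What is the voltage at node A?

Looking into the second stage from A: R3 + R4 = 60.45 Ω appears in parallel with R2.
R2 ‖ (R3+R4) = 13.87 Ω.
V_A = 33.1 × 13.87/(2.90 + 13.87) = 27.38 V.

V_A ≈ 27.4 V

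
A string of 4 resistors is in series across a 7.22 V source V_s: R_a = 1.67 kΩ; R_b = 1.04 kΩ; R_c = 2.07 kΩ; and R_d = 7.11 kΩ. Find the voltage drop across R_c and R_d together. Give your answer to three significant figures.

V ≈ 5.57 V

ΣR = 1.67 + 1.04 + 2.07 + 7.11 = 11.89 kΩ.
R_{R_c..R_d} = 2.07 + 7.11 = 9.180 kΩ.
By the voltage-divider rule, V = 7.22 × 9.180/11.89 = 5.574 V.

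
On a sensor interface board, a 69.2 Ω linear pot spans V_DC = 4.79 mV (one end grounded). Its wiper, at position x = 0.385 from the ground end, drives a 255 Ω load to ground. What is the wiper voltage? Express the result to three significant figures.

Lower segment x·R_p = 26.64 Ω; upper segment (1−x)·R_p = 42.56 Ω.
R_L loads the lower segment: effective lower R = 24.12 Ω.
Loaded-divider output: V_out = 4.79 × 0.3618 = 1.733 mV.

V_out ≈ 1.73 mV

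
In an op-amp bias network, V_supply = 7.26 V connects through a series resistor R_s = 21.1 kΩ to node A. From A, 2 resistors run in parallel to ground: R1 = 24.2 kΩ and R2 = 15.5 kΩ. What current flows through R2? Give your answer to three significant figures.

Parallel bank: R_p = 1/(1/24.2 + 1/15.5) = 9.448 kΩ.
Node voltage V_A = V_supply · R_p/(R_s + R_p) = 7.26 × 0.3093 = 2.245 V.
Branch current I = V_A/R2 = 2.245/15.5 = 0.1449 mA.

I ≈ 0.145 mA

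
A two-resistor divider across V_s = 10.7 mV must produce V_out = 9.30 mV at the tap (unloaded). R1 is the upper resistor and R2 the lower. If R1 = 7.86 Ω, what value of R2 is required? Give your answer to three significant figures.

V_out/V_s = R2/(R1+R2) = 0.8692.
Rearranging, R2 = R1·k/(1−k) = 7.86 × 6.643 = 52.21 Ω.

R2 ≈ 52.2 Ω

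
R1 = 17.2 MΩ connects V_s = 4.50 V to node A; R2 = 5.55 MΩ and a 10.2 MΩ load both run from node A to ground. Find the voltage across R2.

V_out ≈ 0.778 V

First combine the lower leg with the load: R2 ‖ R_L = 3.594 MΩ.
Now apply the divider: V_out = 4.50 × 0.1728 = 0.7778 V.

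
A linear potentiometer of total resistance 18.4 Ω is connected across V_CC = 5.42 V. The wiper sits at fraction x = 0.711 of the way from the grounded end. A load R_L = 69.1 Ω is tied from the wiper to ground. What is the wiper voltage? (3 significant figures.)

V_out ≈ 3.65 V

Lower segment x·R_p = 13.08 Ω; upper segment (1−x)·R_p = 5.318 Ω.
(x·R_p) ‖ R_L = 11.00 Ω.
V_out = 5.42 × 11.00/(5.318 + 11.00) = 3.654 V.
(Unloaded: V_out = x·V_CC = 3.85 V.)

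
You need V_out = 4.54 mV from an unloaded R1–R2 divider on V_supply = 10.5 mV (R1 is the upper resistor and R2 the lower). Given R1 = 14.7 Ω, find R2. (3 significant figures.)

V_out/V_supply = R2/(R1+R2) = 0.4324.
Rearranging, R2 = R1·k/(1−k) = 14.7 × 0.7617 = 11.20 Ω.

R2 ≈ 11.2 Ω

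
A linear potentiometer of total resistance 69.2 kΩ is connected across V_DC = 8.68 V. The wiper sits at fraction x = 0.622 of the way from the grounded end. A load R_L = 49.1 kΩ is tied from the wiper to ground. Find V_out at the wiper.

V_out ≈ 4.06 V

The pot divides into 26.16 kΩ above the wiper and 43.04 kΩ below.
R_L loads the lower segment: effective lower R = 22.94 kΩ.
V_out = 8.68 × 22.94/(26.16 + 22.94) = 4.055 V.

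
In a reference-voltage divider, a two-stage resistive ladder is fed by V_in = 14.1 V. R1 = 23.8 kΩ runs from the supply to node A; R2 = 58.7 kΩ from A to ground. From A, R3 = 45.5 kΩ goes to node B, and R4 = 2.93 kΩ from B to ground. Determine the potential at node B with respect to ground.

Node A sees R2 in parallel with the series input of stage 2, R3 + R4 = 48.43 kΩ.
R2 ‖ (R3+R4) = 26.54 kΩ.
V_A = 14.1 × 26.54/(23.8 + 26.54) = 7.433 V.
Then the unloaded second divider: V_B = V_A × R4/(R3+R4) = 7.433 × 0.06050 = 0.4497 V.

V_B ≈ 0.450 V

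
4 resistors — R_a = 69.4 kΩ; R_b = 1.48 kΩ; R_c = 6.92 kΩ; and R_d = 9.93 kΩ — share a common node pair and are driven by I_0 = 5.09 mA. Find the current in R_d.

I ≈ 0.548 mA

ΣG = 1/69.4 + 1/1.48 + 1/6.92 + 1/9.93 = 0.9353.
Current divider: I(R_d) = I_0 · G_k/ΣG = 5.09 × (0.1007/0.9353) = 5.09 × 0.1077 = 0.5480 mA.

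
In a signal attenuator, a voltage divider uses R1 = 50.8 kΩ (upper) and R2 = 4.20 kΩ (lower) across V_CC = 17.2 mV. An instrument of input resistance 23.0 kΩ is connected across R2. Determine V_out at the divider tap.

V_out ≈ 1.12 mV

First combine the lower leg with the load: R2 ‖ R_L = 3.551 kΩ.
Now apply the divider: V_out = 17.2 × 0.06534 = 1.124 mV.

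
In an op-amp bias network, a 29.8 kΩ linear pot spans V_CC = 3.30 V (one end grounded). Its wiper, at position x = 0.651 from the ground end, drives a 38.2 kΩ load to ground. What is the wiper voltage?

V_out ≈ 1.82 V

Lower segment x·R_p = 19.40 kΩ; upper segment (1−x)·R_p = 10.40 kΩ.
Lower segment in parallel with the load: 19.40 ‖ 38.2 = 12.87 kΩ.
V_out = 3.30 × 12.87/(10.40 + 12.87) = 1.825 V.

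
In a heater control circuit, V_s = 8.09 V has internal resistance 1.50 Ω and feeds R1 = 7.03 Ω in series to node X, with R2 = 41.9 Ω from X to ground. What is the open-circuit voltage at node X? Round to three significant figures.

R1' = 1.50 + 7.03 = 8.530 Ω (source resistance + R1).
Open-circuit (no load on X): V_th = V_s · R2/(R1' + R2) = 8.09 × 41.9/(8.530 + 41.9) = 6.722 V.

V_th ≈ 6.72 V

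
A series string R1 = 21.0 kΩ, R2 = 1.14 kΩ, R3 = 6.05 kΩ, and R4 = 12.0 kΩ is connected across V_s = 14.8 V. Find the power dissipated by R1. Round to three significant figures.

Series current I = V_s/ΣR = 14.8/40.19 = 0.3683 mA.
P(R1) = I²·R1 = (0.3683)² × 21.0 = 2.848 mW.

P ≈ 2.85 mW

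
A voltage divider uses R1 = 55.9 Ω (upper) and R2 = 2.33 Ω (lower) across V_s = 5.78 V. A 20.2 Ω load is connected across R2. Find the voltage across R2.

First combine the lower leg with the load: R2 ‖ R_L = 2.089 Ω.
Now apply the divider: V_out = 5.78 × 0.03602 = 0.2082 V.

V_out ≈ 0.208 V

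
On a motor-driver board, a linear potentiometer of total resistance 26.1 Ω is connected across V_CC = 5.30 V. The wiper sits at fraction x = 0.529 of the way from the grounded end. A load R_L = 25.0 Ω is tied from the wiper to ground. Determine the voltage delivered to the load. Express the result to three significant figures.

The pot divides into 12.29 Ω above the wiper and 13.81 Ω below.
Lower segment in parallel with the load: 13.81 ‖ 25.0 = 8.895 Ω.
Then V_out = V_CC · 8.895/(12.29 + 8.895) = 2.225 V.

V_out ≈ 2.22 V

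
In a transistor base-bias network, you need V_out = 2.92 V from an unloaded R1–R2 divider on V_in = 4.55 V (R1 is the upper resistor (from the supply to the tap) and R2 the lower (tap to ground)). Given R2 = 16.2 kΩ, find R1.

The divider ratio is R2/(R1+R2) = 2.92/4.55 = 0.6418.
R1 = R2·(1/k − 1) = 16.2 × 0.5582 = 9.043 kΩ.

R1 ≈ 9.04 kΩ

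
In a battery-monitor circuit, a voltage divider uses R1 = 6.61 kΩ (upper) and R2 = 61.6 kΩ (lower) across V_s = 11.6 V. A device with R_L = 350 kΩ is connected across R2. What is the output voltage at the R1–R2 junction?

The load sits in parallel with R2, giving an effective lower resistance R2' = R2·R_L/(R2+R_L) = 52.38 kΩ.
Then V_out = V_s · R2'/(R1 + R2') = 11.6 × 52.38/58.99 = 10.30 V.

V_out ≈ 10.3 V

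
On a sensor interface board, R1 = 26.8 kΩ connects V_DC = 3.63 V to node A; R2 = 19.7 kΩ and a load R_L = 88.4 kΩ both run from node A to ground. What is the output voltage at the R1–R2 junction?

V_out ≈ 1.36 V

R2 ‖ R_L = (19.7 × 88.4)/(19.7 + 88.4) = 16.11 kΩ.
Now apply the divider: V_out = 3.63 × 0.3754 = 1.363 V.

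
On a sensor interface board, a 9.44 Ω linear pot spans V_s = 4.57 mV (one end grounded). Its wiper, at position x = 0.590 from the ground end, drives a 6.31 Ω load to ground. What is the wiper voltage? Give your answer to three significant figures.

Split the track: R_lower = x·R_p = 5.570 Ω, R_upper = (1−x)·R_p = 3.870 Ω.
R_L loads the lower segment: effective lower R = 2.958 Ω.
V_out = 4.57 × 2.958/(3.870 + 2.958) = 1.980 mV.
(Unloaded: V_out = x·V_s = 2.70 mV.)

V_out ≈ 1.98 mV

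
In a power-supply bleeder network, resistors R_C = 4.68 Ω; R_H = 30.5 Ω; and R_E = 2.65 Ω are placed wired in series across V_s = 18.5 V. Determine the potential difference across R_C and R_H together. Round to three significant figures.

Total series resistance ΣR = 4.68 + 30.5 + 2.65 = 37.83 Ω.
R_{R_C..R_H} = 4.68 + 30.5 = 35.18 Ω.
By the voltage-divider rule, V = 18.5 × 35.18/37.83 = 17.20 V.

V ≈ 17.2 V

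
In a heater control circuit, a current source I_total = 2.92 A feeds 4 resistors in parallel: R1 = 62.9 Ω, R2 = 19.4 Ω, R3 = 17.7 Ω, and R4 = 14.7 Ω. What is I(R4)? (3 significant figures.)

Total conductance ΣG = 1/62.9 + 1/19.4 + 1/17.7 + 1/14.7 = 0.1920 (units of 1/Ω).
By the current-divider rule, I = I_total · G_k/ΣG = 2.92 × 0.3544 = 1.035 A.

I ≈ 1.03 A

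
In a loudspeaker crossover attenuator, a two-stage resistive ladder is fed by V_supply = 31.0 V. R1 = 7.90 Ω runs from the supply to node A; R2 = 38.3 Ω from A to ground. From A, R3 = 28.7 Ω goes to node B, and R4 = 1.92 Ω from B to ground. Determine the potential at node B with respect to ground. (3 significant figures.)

V_B ≈ 1.33 V

Node A sees R2 in parallel with the series input of stage 2, R3 + R4 = 30.62 Ω.
R2 ‖ (R3+R4) = 17.02 Ω.
V_A = 31.0 × 17.02/(7.90 + 17.02) = 21.17 V.
Then the unloaded second divider: V_B = V_A × R4/(R3+R4) = 21.17 × 0.06270 = 1.328 V.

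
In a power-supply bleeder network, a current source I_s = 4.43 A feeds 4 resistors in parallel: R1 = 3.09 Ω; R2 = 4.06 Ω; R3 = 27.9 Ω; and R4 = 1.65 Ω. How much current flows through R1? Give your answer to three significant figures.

ΣG = 1/3.09 + 1/4.06 + 1/27.9 + 1/1.65 = 1.212.
R1 takes the fraction G_k/ΣG = 0.3236/1.212 = 0.2671, so I = 4.43 × 0.2671 = 1.183 A.

I ≈ 1.18 A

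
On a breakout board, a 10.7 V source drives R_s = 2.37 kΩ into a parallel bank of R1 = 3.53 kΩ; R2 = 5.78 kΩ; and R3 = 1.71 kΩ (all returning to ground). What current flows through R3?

I ≈ 1.80 mA

Equivalent of the parallel group: R_p = 0.9605 kΩ.
V_A by voltage divider: V_A = 10.7 × 0.9605/(2.37 + 0.9605) = 3.086 V.
I(R3) = V_A / R3 = 3.086/1.71 = 1.805 mA.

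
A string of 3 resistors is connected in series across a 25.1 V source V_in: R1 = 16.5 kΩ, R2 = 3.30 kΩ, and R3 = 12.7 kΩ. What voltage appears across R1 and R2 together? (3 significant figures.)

Series total: ΣR = 16.5 + 3.30 + 12.7 = 32.50 kΩ.
R_{R1..R2} = 16.5 + 3.30 = 19.80 kΩ.
By the voltage-divider rule, V = 25.1 × 19.80/32.50 = 15.29 V.

V ≈ 15.3 V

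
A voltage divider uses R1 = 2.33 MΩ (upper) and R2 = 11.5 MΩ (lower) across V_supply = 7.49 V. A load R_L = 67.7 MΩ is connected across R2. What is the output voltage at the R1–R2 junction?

First combine the lower leg with the load: R2 ‖ R_L = 9.830 MΩ.
Voltage divider with the loaded lower leg: V_out = 7.49 × 9.830/(2.33 + 9.830) = 7.49 × 0.8084 = 6.055 V.

V_out ≈ 6.05 V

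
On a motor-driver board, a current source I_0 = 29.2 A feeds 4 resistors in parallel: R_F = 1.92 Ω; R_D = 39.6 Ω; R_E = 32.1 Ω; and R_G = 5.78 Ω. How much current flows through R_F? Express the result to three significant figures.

I ≈ 20.3 A

Total conductance ΣG = 1/1.92 + 1/39.6 + 1/32.1 + 1/5.78 = 0.7502 (units of 1/Ω).
By the current-divider rule, I = I_0 · G_k/ΣG = 29.2 × 0.6942 = 20.27 A.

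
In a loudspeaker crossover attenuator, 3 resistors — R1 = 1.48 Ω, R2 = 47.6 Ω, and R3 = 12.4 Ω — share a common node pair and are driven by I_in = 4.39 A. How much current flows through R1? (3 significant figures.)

I ≈ 3.82 A

Conductances: ΣG = 1/1.48 + 1/47.6 + 1/12.4 = 0.7773 (1/Ω).
By the current-divider rule, I = I_in · G_k/ΣG = 4.39 × 0.8692 = 3.816 A.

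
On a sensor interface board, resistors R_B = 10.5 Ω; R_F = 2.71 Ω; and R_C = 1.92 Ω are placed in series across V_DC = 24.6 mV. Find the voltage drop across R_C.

V ≈ 3.12 mV

Series total: ΣR = 10.5 + 2.71 + 1.92 = 15.13 Ω.
Voltage divider: V = V_DC · (1.920 / 15.13) = 24.6 × 0.1269 = 3.122 mV.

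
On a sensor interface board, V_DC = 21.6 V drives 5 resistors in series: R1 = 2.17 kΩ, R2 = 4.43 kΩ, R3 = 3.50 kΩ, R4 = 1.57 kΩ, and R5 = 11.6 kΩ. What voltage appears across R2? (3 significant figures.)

Total series resistance ΣR = 2.17 + 4.43 + 3.50 + 1.57 + 11.6 = 23.27 kΩ.
Voltage divider: V = V_DC · (4.430 / 23.27) = 21.6 × 0.1904 = 4.112 V.

V ≈ 4.11 V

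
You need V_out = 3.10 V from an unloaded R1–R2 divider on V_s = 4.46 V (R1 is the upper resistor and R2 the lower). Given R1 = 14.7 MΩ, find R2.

R2 ≈ 33.5 MΩ

V_out/V_s = R2/(R1+R2) = 0.6951.
Rearranging, R2 = R1·k/(1−k) = 14.7 × 2.279 = 33.51 MΩ.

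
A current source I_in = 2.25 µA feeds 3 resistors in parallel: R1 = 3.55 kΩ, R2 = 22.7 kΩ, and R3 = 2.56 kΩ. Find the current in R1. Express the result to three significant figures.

I ≈ 0.885 µA

Conductances: ΣG = 1/3.55 + 1/22.7 + 1/2.56 = 0.7164 (1/kΩ).
Current divider: I(R1) = I_in · G_k/ΣG = 2.25 × (0.2817/0.7164) = 2.25 × 0.3932 = 0.8847 µA.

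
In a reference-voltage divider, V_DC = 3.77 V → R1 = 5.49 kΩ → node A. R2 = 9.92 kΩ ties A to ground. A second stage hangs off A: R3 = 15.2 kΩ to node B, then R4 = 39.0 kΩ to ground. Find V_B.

Looking into the second stage from A: R3 + R4 = 54.20 kΩ appears in parallel with R2.
Effective lower resistance at A: R2 ‖ 54.20 = 8.385 kΩ.
So V_A = 3.77 × 0.6043 = 2.278 V.
V_B = V_A × 0.7196 = 1.639 V.

V_B ≈ 1.64 V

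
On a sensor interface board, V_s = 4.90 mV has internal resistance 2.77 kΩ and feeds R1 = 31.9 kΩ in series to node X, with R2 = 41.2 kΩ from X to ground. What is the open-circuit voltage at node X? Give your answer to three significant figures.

V_th ≈ 2.66 mV

R1' = 2.77 + 31.9 = 34.67 kΩ (source resistance + R1).
V_th is the unloaded tap voltage: V_s · R2/(R1'+R2) = 4.90 × 0.5430 = 2.661 mV.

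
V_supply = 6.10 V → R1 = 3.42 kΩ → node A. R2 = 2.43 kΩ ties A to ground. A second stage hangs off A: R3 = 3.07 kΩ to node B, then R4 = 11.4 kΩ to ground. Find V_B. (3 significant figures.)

Node A sees R2 in parallel with the series input of stage 2, R3 + R4 = 14.47 kΩ.
Effective lower resistance at A: R2 ‖ 14.47 = 2.081 kΩ.
So V_A = 6.10 × 0.3782 = 2.307 V.
Stage 2 is unloaded, so V_B = V_A · R4/(R3+R4) = 2.307 × 11.4/14.47 = 1.818 V.

V_B ≈ 1.82 V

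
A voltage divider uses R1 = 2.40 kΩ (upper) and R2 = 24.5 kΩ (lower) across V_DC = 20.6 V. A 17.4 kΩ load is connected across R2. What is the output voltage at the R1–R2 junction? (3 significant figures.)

First combine the lower leg with the load: R2 ‖ R_L = 10.17 kΩ.
Voltage divider with the loaded lower leg: V_out = 20.6 × 10.17/(2.40 + 10.17) = 20.6 × 0.8091 = 16.67 V.

V_out ≈ 16.7 V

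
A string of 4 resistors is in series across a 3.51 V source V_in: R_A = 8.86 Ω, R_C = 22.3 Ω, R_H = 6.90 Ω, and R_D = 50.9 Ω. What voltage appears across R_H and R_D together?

V ≈ 2.28 V

Series total: ΣR = 8.86 + 22.3 + 6.90 + 50.9 = 88.96 Ω.
R_{R_H..R_D} = 6.90 + 50.9 = 57.80 Ω.
By the voltage-divider rule, V = 3.51 × 57.80/88.96 = 2.281 V.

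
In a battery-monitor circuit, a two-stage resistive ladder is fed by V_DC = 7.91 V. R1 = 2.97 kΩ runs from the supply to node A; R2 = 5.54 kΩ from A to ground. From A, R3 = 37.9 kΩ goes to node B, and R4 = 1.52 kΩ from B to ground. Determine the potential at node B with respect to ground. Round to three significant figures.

V_B ≈ 0.189 V

The second stage (R3 + R4 = 39.42 kΩ) loads node A in parallel with R2.
Effective lower resistance at A: R2 ‖ 39.42 = 4.857 kΩ.
First divider: V_A = V_DC · 4.857/(2.97 + 4.857) = 4.909 V.
Then the unloaded second divider: V_B = V_A × R4/(R3+R4) = 4.909 × 0.03856 = 0.1893 V.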